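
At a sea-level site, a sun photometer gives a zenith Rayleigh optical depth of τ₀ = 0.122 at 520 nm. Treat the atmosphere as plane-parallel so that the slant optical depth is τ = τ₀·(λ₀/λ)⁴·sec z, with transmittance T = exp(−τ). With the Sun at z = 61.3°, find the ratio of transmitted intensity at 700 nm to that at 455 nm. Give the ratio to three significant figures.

Airmass: sec 61.3° = 2.0824.
τ(700 nm) = 0.122 × (520/700)⁴ × 2.0824 = 0.122 × 0.3045 × 2.0824 = 0.0774.
τ(455 nm) = 0.122 × (520/455)⁴ × 2.0824 = 0.122 × 1.7060 × 2.0824 = 0.4334.
T(700)/T(455) = exp(τ_B − τ_A) = exp(0.3560) = 1.4277.

1.43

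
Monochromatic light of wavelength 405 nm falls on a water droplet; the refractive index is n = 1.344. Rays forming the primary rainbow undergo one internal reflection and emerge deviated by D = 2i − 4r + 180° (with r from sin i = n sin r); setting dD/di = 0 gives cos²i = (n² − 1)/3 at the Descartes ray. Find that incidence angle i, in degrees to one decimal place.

cos²i = (1.344² − 1)/3 = (1.80634 − 1)/3 = 0.26878.
cos i = 0.51844, so i = 58.772°.

58.8°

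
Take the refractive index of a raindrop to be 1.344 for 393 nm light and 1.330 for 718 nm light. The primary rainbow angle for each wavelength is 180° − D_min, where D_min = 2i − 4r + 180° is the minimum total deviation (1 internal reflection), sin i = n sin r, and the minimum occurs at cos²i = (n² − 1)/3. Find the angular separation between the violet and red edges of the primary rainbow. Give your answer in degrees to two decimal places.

2.01°

At 393 nm (n = 1.344): cos²i = 0.26878 → i = 58.772°, r = 39.512°, D_min = 139.495°, rainbow angle = 40.505°.
At 718 nm (n = 1.330): cos²i = 0.25630 → i = 59.585°, r = 40.422°, D_min = 137.484°, rainbow angle = 42.516°.
Angular width = |40.505° − 42.516°| = 2.011°.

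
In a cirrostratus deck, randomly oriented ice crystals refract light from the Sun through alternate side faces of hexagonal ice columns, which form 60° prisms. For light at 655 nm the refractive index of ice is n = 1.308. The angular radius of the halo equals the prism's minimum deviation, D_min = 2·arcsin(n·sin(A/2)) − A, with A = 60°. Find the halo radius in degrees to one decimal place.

n·sin(A/2) = 1.308 × sin 30° = 1.308 × 0.5000 = 0.6540.
D_min = 2·arcsin(0.6540) − 60° = 2 × 40.844° − 60° = 21.688°.

21.7°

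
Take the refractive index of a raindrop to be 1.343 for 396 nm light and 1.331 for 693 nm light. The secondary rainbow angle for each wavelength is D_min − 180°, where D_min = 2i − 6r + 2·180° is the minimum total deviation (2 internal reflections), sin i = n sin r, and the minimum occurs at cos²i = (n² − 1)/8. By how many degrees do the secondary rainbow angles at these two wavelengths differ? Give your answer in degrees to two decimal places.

3.11°

At 396 nm (n = 1.343): cos²i = 0.10046 → i = 71.522°, r = 44.928°, D_min = 233.478°, rainbow angle = 53.478°.
At 693 nm (n = 1.331): cos²i = 0.09645 → i = 71.907°, r = 45.575°, D_min = 230.365°, rainbow angle = 50.365°.
Angular width = |53.478° − 50.365°| = 3.113°.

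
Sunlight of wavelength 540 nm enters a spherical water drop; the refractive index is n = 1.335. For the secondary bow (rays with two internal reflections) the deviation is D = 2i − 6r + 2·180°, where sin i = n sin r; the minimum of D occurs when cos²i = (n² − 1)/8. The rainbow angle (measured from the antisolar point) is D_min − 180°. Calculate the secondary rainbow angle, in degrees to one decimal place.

cos²i = (1.78222 − 1)/8 = 0.09778; i = arccos(0.31269) = 71.778°.
sin r = sin 71.778°/1.335 = 0.71150; r = 45.357°.
D_min = 2·71.778° − 6·45.357° + 360° = 231.414°.
Rainbow angle = D_min − 180° = 51.414°.

51.4°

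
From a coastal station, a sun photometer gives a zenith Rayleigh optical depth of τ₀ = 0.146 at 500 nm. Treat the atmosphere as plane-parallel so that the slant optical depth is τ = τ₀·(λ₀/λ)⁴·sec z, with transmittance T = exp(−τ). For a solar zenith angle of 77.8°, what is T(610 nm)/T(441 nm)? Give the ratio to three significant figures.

2.29

Airmass: sec 77.8° = 4.7321.
τ(610 nm) = 0.146 × (500/610)⁴ × 4.7321 = 0.146 × 0.4514 × 4.7321 = 0.3119.
τ(441 nm) = 0.146 × (500/441)⁴ × 4.7321 = 0.146 × 1.6524 × 4.7321 = 1.1416.
T(610)/T(441) = exp(τ_B − τ_A) = exp(0.8298) = 2.2928.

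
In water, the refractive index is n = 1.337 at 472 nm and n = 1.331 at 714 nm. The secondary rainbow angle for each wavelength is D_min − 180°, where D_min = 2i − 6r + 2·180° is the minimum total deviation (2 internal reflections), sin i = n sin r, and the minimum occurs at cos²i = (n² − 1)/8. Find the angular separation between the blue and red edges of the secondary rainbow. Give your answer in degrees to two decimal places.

1.57°

At 472 nm (n = 1.337): cos²i = 0.09845 → i = 71.714°, r = 45.249°, D_min = 231.934°, rainbow angle = 51.934°.
At 714 nm (n = 1.331): cos²i = 0.09645 → i = 71.907°, r = 45.575°, D_min = 230.365°, rainbow angle = 50.365°.
Angular width = |51.934° − 50.365°| = 1.569°.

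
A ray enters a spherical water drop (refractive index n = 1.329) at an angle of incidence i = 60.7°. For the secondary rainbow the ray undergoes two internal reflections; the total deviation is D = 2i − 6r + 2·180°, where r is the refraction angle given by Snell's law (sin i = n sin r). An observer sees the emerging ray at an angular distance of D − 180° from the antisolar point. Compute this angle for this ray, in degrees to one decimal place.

55.3°

sin r = sin 60.7° / 1.329 = 0.8721/1.329 = 0.6562; r = 41.01°.
D = 2·60.7° − 6·41.01° + 2·180° = 121.40° − 246.06° + 360° = 235.34°.
Angle from antisolar point = D − 180° = 55.34°.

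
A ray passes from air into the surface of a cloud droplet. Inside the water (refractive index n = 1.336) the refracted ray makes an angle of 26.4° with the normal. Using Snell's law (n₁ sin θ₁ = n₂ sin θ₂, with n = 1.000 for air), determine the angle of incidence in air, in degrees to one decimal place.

Snell: sin θ_i = n · sin θ_r = 1.336 × sin 26.4° = 1.336 × 0.4446 = 0.5940.
θ_i = arcsin(0.5940) = 36.44°.

36.4°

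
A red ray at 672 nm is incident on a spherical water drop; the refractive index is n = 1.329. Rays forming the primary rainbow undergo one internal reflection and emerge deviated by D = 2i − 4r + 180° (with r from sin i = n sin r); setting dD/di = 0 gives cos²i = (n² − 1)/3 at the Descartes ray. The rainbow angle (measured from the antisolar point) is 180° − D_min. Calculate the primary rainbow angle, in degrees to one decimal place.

42.7°

cos²i = (1.76624 − 1)/3 = 0.25541; i = arccos(0.50538) = 59.643°.
sin r = sin 59.643°/1.329 = 0.64928; r = 40.487°.
D_min = 2·59.643° − 4·40.487° + 180° = 137.337°.
Rainbow angle = 180° − D_min = 42.663°.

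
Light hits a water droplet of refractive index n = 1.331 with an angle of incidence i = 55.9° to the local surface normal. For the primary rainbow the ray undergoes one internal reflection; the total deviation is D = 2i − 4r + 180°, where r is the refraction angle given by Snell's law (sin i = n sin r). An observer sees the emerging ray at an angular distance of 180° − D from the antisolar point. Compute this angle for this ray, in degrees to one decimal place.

42.1°

sin r = sin 55.9° / 1.331 = 0.8281/1.331 = 0.6221; r = 38.47°.
D = 2·55.9° − 4·38.47° + 180° = 111.80° − 153.89° + 180° = 137.91°.
Angle from antisolar point = 180° − D = 42.09°.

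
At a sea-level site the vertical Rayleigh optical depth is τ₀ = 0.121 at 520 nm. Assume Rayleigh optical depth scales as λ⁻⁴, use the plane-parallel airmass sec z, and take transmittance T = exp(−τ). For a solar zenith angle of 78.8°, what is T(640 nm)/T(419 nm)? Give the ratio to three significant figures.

3.34

Airmass: sec 78.8° = 5.1484.
τ(640 nm) = 0.121 × (520/640)⁴ × 5.1484 = 0.121 × 0.4358 × 5.1484 = 0.2715.
τ(419 nm) = 0.121 × (520/419)⁴ × 5.1484 = 0.121 × 2.3722 × 5.1484 = 1.4778.
T(640)/T(419) = exp(τ_B − τ_A) = exp(1.2063) = 3.3411.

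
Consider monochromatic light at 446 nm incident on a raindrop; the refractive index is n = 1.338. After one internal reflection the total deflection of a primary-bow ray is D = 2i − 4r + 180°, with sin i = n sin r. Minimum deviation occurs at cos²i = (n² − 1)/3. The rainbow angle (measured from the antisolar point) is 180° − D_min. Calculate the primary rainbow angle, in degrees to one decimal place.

cos²i = (1.79024 − 1)/3 = 0.26341; i = arccos(0.51324) = 59.120°.
sin r = sin 59.120°/1.338 = 0.64144; r = 39.899°.
D_min = 2·59.120° − 4·39.899° + 180° = 138.643°.
Rainbow angle = 180° − D_min = 41.357°.

41.4°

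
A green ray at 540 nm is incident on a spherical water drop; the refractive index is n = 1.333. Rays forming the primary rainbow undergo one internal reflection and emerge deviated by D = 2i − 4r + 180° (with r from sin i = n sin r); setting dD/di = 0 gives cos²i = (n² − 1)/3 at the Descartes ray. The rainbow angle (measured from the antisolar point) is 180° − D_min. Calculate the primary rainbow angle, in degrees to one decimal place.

cos²i = (1.77689 − 1)/3 = 0.25896; i = arccos(0.50888) = 59.410°.
sin r = sin 59.410°/1.333 = 0.64579; r = 40.225°.
D_min = 2·59.410° − 4·40.225° + 180° = 137.922°.
Rainbow angle = 180° − D_min = 42.078°.

42.1°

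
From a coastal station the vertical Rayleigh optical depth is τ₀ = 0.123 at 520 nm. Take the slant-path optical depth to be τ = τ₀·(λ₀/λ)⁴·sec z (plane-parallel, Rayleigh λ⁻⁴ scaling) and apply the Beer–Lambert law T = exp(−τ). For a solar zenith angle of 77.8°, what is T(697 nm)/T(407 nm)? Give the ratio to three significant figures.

Airmass: sec 77.8° = 4.7321.
τ(697 nm) = 0.123 × (520/697)⁴ × 4.7321 = 0.123 × 0.3098 × 4.7321 = 0.1803.
τ(407 nm) = 0.123 × (520/407)⁴ × 4.7321 = 0.123 × 2.6646 × 4.7321 = 1.5509.
T(697)/T(407) = exp(τ_B − τ_A) = exp(1.3706) = 3.9377.

3.94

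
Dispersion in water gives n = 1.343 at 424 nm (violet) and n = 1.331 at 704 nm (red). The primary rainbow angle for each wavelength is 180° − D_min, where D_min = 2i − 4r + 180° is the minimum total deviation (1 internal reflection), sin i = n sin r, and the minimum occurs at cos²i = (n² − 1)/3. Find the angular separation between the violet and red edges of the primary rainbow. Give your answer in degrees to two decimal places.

At 424 nm (n = 1.343): cos²i = 0.26788 → i = 58.830°, r = 39.577°, D_min = 139.354°, rainbow angle = 40.646°.
At 704 nm (n = 1.331): cos²i = 0.25719 → i = 59.527°, r = 40.356°, D_min = 137.630°, rainbow angle = 42.370°.
Angular width = |40.646° − 42.370°| = 1.724°.

1.72°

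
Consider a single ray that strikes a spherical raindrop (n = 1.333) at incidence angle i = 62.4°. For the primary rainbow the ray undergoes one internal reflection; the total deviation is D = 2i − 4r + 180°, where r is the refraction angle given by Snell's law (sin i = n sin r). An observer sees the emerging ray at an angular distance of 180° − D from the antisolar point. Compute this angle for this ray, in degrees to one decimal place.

sin r = sin 62.4° / 1.333 = 0.8862/1.333 = 0.6648; r = 41.67°.
D = 2·62.4° − 4·41.67° + 180° = 124.80° − 166.67° + 180° = 138.13°.
Angle from antisolar point = 180° − D = 41.87°.

41.9°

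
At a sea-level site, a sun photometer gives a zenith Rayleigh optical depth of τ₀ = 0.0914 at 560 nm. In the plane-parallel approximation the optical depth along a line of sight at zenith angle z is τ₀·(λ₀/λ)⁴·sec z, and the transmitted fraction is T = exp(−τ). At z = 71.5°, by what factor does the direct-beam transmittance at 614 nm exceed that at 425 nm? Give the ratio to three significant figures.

1.95

Airmass: sec 71.5° = 3.1515.
τ(614 nm) = 0.0914 × (560/614)⁴ × 3.1515 = 0.0914 × 0.6920 × 3.1515 = 0.1993.
τ(425 nm) = 0.0914 × (560/425)⁴ × 3.1515 = 0.0914 × 3.0144 × 3.1515 = 0.8683.
T(614)/T(425) = exp(τ_B − τ_A) = exp(0.6690) = 1.9522.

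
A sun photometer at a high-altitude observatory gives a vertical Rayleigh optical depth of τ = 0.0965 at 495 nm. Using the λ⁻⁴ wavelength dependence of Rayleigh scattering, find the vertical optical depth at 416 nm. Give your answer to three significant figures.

τ(416 nm) = τ(495 nm) × (495/416)⁴ = 0.0965 × (1.1899)⁴ = 0.0965 × 2.0047 = 0.1935.

0.193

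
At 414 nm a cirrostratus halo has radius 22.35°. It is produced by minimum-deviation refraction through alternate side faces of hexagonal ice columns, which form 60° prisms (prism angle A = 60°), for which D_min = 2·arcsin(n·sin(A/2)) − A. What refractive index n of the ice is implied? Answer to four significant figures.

1.317

Rearranging: n = sin((D_min + A)/2) / sin(A/2).
(D_min + A)/2 = (22.35° + 60°)/2 = 41.175°.
n = sin 41.175° / sin 30° = 0.6584 / 0.5000 = 1.3167.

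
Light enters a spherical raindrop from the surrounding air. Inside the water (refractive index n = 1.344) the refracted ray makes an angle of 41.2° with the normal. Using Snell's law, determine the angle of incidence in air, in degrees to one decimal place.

Snell: sin θ_i = n · sin θ_r = 1.344 × sin 41.2° = 1.344 × 0.6587 = 0.8853.
θ_i = arcsin(0.8853) = 62.29°.

62.3°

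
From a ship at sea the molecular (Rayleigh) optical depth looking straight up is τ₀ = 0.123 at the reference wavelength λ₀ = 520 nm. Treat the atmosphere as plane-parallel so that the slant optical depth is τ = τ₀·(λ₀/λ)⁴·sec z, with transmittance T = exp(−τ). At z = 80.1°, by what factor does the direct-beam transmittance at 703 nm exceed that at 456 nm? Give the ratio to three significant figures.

2.71

Airmass: sec 80.1° = 5.8164.
τ(703 nm) = 0.123 × (520/703)⁴ × 5.8164 = 0.123 × 0.2994 × 5.8164 = 0.2142.
τ(456 nm) = 0.123 × (520/456)⁴ × 5.8164 = 0.123 × 1.6910 × 5.8164 = 1.2098.
T(703)/T(456) = exp(τ_B − τ_A) = exp(0.9956) = 2.7064.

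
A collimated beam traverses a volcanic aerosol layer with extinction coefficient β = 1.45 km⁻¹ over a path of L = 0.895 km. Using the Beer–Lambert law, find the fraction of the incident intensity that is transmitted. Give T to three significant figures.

0.273

τ = β·L = 1.45 × 0.895 = 1.2977.
T = exp(−1.2977) = 0.2731.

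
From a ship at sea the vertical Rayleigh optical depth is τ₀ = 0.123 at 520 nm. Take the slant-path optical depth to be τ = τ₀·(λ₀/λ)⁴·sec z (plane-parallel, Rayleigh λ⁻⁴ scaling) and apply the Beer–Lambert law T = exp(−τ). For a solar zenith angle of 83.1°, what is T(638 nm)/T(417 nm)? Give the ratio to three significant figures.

Airmass: sec 83.1° = 8.3238.
τ(638 nm) = 0.123 × (520/638)⁴ × 8.3238 = 0.123 × 0.4413 × 8.3238 = 0.4518.
τ(417 nm) = 0.123 × (520/417)⁴ × 8.3238 = 0.123 × 2.4181 × 8.3238 = 2.4757.
T(638)/T(417) = exp(τ_B − τ_A) = exp(2.0239) = 7.5677.

7.57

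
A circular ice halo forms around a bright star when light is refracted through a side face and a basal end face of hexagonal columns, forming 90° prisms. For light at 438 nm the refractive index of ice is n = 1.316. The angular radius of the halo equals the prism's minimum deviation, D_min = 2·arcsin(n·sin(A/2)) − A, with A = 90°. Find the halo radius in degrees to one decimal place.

n·sin(A/2) = 1.316 × sin 45° = 1.316 × 0.7071 = 0.9306.
D_min = 2·arcsin(0.9306) − 90° = 2 × 68.521° − 90° = 47.042°.

47.0°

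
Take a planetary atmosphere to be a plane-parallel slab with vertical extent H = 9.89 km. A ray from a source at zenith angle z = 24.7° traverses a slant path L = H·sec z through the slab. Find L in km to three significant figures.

sec z = 1/cos 24.7° = 1.1007.
L = 9.89 × 1.1007 = 10.886 km.

10.9 km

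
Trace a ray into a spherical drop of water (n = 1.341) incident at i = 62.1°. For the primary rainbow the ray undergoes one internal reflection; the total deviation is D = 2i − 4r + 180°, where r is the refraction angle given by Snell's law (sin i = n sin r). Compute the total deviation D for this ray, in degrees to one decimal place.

sin r = sin 62.1° / 1.341 = 0.8838/1.341 = 0.6590; r = 41.23°.
D = 2·62.1° − 4·41.23° + 180° = 124.20° − 164.91° + 180° = 139.29°.

139.3°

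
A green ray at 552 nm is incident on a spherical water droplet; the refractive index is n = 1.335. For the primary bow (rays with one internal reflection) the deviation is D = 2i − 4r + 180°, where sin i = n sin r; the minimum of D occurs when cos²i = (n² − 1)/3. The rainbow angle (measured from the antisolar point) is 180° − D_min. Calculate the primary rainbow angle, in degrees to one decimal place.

41.8°

cos²i = (1.78222 − 1)/3 = 0.26074; i = arccos(0.51063) = 59.294°.
sin r = sin 59.294°/1.335 = 0.64405; r = 40.094°.
D_min = 2·59.294° − 4·40.094° + 180° = 138.212°.
Rainbow angle = 180° − D_min = 41.788°.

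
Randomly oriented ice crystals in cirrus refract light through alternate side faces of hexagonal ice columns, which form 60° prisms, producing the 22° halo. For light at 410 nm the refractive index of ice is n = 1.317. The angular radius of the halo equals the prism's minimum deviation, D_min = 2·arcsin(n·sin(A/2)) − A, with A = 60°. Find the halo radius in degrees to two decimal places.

22.37°

n·sin(A/2) = 1.317 × sin 30° = 1.317 × 0.5000 = 0.6585.
D_min = 2·arcsin(0.6585) − 60° = 2 × 41.186° − 60° = 22.371°.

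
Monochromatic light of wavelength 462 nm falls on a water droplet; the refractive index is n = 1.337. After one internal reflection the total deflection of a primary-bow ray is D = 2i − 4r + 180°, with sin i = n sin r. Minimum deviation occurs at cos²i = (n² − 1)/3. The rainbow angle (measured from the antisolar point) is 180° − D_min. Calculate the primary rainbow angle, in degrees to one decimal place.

41.5°

cos²i = (1.78757 − 1)/3 = 0.26252; i = arccos(0.51237) = 59.178°.
sin r = sin 59.178°/1.337 = 0.64231; r = 39.964°.
D_min = 2·59.178° − 4·39.964° + 180° = 138.500°.
Rainbow angle = 180° − D_min = 41.500°.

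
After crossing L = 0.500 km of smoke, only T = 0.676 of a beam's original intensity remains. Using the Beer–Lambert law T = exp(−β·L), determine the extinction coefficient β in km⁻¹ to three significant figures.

0.783 km⁻¹

Beer–Lambert: T = exp(−βL) ⇒ β = −ln(T)/L = −ln(0.676)/0.500 = 0.3916/0.500 = 0.7831 km⁻¹.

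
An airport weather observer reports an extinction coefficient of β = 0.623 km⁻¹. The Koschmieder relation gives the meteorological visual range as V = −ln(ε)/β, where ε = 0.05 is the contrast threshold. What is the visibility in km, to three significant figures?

V = −ln(0.05) / 0.623 = 2.996 / 0.623 = 4.8086 km.

4.81 km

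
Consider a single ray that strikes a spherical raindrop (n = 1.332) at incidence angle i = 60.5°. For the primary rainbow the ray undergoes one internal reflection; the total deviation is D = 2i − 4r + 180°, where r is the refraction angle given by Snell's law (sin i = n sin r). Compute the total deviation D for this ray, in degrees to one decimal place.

137.8°

sin r = sin 60.5° / 1.332 = 0.8704/1.332 = 0.6534; r = 40.80°.
D = 2·60.5° − 4·40.80° + 180° = 121.00° − 163.20° + 180° = 137.80°.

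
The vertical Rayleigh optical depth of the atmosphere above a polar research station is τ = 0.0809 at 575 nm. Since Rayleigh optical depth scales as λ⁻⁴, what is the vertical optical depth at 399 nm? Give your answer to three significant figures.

τ(399 nm) = τ(575 nm) × (575/399)⁴ = 0.0809 × (1.4411)⁴ = 0.0809 × 4.3130 = 0.3489.

0.349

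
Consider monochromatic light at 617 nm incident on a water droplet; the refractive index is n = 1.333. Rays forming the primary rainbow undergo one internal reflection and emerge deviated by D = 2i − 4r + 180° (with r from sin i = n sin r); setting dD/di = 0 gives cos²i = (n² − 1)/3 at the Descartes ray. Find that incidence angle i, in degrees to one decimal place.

59.4°

cos²i = (1.333² − 1)/3 = (1.77689 − 1)/3 = 0.25896.
cos i = 0.50888, so i = 59.410°.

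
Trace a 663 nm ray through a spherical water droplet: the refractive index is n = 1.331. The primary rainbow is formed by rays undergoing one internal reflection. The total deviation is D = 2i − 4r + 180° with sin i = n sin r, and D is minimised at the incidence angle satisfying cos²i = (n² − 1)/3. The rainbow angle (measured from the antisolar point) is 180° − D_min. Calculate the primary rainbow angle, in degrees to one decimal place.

cos²i = (1.77156 − 1)/3 = 0.25719; i = arccos(0.50714) = 59.527°.
sin r = sin 59.527°/1.331 = 0.64753; r = 40.356°.
D_min = 2·59.527° − 4·40.356° + 180° = 137.630°.
Rainbow angle = 180° − D_min = 42.370°.

42.4°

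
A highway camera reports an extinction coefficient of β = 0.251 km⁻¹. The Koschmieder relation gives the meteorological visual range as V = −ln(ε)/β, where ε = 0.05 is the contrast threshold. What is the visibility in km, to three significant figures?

V = −ln(0.05) / 0.251 = 2.996 / 0.251 = 11.9352 km.

11.9 km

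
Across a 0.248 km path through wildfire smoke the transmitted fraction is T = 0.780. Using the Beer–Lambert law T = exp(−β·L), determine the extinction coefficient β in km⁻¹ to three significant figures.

1.00 km⁻¹

Beer–Lambert: T = exp(−βL) ⇒ β = −ln(T)/L = −ln(0.780)/0.248 = 0.2485/0.248 = 1.002 km⁻¹.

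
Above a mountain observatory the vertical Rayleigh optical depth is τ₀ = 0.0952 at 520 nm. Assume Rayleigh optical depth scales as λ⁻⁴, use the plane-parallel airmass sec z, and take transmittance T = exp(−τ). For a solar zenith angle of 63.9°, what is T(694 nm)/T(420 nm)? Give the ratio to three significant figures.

Airmass: sec 63.9° = 2.2730.
τ(694 nm) = 0.0952 × (520/694)⁴ × 2.2730 = 0.0952 × 0.3152 × 2.2730 = 0.0682.
τ(420 nm) = 0.0952 × (520/420)⁴ × 2.2730 = 0.0952 × 2.3497 × 2.2730 = 0.5085.
T(694)/T(420) = exp(τ_B − τ_A) = exp(0.4403) = 1.5531.

1.55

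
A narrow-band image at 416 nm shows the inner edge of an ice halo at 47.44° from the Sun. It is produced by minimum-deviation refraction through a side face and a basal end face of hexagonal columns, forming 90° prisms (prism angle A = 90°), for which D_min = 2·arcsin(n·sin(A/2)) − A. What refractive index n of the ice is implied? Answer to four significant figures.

Rearranging: n = sin((D_min + A)/2) / sin(A/2).
(D_min + A)/2 = (47.44° + 90°)/2 = 68.720°.
n = sin 68.720° / sin 45° = 0.9318 / 0.7071 = 1.3178.

1.318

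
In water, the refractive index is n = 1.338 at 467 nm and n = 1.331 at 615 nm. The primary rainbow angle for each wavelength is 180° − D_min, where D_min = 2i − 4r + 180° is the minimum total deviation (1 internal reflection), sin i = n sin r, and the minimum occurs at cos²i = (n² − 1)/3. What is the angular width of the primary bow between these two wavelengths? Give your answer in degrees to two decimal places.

1.01°

At 467 nm (n = 1.338): cos²i = 0.26341 → i = 59.120°, r = 39.899°, D_min = 138.643°, rainbow angle = 41.357°.
At 615 nm (n = 1.331): cos²i = 0.25719 → i = 59.527°, r = 40.356°, D_min = 137.630°, rainbow angle = 42.370°.
Angular width = |41.357° − 42.370°| = 1.013°.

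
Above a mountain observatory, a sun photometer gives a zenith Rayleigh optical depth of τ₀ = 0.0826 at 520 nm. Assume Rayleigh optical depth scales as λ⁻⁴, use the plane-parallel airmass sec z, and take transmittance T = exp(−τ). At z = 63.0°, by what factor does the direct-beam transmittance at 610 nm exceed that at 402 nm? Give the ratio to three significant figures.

1.51

Airmass: sec 63.0° = 2.2027.
τ(610 nm) = 0.0826 × (520/610)⁴ × 2.2027 = 0.0826 × 0.5281 × 2.2027 = 0.0961.
τ(402 nm) = 0.0826 × (520/402)⁴ × 2.2027 = 0.0826 × 2.7997 × 2.2027 = 0.5094.
T(610)/T(402) = exp(τ_B − τ_A) = exp(0.4133) = 1.5118.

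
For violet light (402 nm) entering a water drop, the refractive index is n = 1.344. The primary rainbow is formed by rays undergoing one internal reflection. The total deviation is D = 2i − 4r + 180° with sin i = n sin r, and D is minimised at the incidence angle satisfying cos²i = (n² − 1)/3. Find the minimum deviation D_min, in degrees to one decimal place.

139.5°

cos²i = (1.80634 − 1)/3 = 0.26878; i = arccos(0.51844) = 58.772°.
sin r = sin 58.772°/1.344 = 0.63625; r = 39.512°.
D_min = 2·58.772° − 4·39.512° + 180° = 139.495°.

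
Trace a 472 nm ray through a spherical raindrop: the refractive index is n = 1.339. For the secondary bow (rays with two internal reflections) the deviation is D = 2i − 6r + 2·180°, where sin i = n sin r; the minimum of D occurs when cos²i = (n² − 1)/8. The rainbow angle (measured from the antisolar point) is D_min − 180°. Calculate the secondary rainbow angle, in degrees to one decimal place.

52.5°

cos²i = (1.79292 − 1)/8 = 0.09912; i = arccos(0.31483) = 71.650°.
sin r = sin 71.650°/1.339 = 0.70885; r = 45.141°.
D_min = 2·71.650° − 6·45.141° + 360° = 232.451°.
Rainbow angle = D_min − 180° = 52.451°.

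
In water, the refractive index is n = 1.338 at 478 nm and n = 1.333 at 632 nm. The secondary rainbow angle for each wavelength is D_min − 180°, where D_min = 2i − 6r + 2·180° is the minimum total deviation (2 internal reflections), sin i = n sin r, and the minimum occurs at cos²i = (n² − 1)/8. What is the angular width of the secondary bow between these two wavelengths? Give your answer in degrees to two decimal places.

At 478 nm (n = 1.338): cos²i = 0.09878 → i = 71.682°, r = 45.195°, D_min = 232.193°, rainbow angle = 52.193°.
At 632 nm (n = 1.333): cos²i = 0.09711 → i = 71.843°, r = 45.466°, D_min = 230.891°, rainbow angle = 50.891°.
Angular width = |52.193° − 50.891°| = 1.302°.

1.30°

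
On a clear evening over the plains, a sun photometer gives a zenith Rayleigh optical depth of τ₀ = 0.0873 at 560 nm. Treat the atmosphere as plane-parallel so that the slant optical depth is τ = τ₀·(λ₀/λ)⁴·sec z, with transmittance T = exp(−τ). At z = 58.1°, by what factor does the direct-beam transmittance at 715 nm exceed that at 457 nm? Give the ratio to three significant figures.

Airmass: sec 58.1° = 1.8924.
τ(715 nm) = 0.0873 × (560/715)⁴ × 1.8924 = 0.0873 × 0.3763 × 1.8924 = 0.0622.
τ(457 nm) = 0.0873 × (560/457)⁴ × 1.8924 = 0.0873 × 2.2547 × 1.8924 = 0.3725.
T(715)/T(457) = exp(τ_B − τ_A) = exp(0.3103) = 1.3639.

1.36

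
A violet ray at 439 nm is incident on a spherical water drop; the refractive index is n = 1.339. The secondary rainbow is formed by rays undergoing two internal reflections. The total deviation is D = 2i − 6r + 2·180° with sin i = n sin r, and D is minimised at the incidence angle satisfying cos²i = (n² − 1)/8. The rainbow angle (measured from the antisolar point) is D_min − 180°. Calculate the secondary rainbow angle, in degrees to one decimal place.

cos²i = (1.79292 − 1)/8 = 0.09912; i = arccos(0.31483) = 71.650°.
sin r = sin 71.650°/1.339 = 0.70885; r = 45.141°.
D_min = 2·71.650° − 6·45.141° + 360° = 232.451°.
Rainbow angle = D_min − 180° = 52.451°.

52.5°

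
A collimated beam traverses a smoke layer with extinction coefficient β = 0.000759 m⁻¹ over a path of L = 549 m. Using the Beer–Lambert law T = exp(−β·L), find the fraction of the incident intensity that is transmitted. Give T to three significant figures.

τ = β·L = 0.000759 × 549 = 0.4167.
T = exp(−0.4167) = 0.6592.

0.659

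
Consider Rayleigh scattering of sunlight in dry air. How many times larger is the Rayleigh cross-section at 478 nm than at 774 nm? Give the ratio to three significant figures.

6.87

Rayleigh scattering ∝ λ⁻⁴, so the ratio of coefficients is the inverse fourth power of the wavelength ratio.
σ(478)/σ(774) = (774/478)⁴ = (1.6192)⁴ = 6.875.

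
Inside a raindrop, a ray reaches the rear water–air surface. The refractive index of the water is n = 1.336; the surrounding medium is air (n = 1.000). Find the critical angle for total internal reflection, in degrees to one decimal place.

48.5°

sin θ_c = n_air / n = 1.000 / 1.336 = 0.7485.
θ_c = arcsin(0.7485) = 48.46°.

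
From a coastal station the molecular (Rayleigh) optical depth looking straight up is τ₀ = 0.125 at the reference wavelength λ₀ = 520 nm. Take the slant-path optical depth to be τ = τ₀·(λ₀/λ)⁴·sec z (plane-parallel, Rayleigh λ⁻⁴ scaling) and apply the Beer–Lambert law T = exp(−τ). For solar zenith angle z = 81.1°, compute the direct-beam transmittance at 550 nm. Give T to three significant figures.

sec 81.1° = 6.4637.
τ = 0.125 × (520/550)⁴ × 6.4637 = 0.125 × 0.7990 × 6.4637 = 0.6456.
T = exp(−0.6456) = 0.5244.

0.524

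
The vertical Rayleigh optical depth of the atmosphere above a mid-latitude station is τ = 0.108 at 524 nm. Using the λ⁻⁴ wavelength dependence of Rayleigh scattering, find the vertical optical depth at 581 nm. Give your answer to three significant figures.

0.0715

τ(581 nm) = τ(524 nm) × (524/581)⁴ = 0.108 × (0.9019)⁴ = 0.108 × 0.6616 = 0.0715.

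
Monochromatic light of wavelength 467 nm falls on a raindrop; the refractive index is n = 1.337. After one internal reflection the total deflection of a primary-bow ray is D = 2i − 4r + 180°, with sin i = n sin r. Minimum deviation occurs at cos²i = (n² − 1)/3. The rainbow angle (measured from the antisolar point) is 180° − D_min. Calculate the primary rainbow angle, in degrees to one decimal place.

41.5°

cos²i = (1.78757 − 1)/3 = 0.26252; i = arccos(0.51237) = 59.178°.
sin r = sin 59.178°/1.337 = 0.64231; r = 39.964°.
D_min = 2·59.178° − 4·39.964° + 180° = 138.500°.
Rainbow angle = 180° − D_min = 41.500°.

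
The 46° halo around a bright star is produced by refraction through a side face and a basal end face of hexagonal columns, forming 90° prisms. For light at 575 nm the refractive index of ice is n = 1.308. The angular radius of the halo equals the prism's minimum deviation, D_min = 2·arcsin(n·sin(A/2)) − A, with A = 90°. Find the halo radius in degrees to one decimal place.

45.3°

n·sin(A/2) = 1.308 × sin 45° = 1.308 × 0.7071 = 0.9249.
D_min = 2·arcsin(0.9249) − 90° = 2 × 67.653° − 90° = 45.305°.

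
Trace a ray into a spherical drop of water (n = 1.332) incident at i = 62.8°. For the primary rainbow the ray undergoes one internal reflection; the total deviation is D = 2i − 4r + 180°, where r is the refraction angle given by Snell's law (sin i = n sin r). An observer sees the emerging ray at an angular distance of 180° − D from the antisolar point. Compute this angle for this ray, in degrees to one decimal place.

42.0°

sin r = sin 62.8° / 1.332 = 0.8894/1.332 = 0.6677; r = 41.89°.
D = 2·62.8° − 4·41.89° + 180° = 125.60° − 167.57° + 180° = 138.03°.
Angle from antisolar point = 180° − D = 41.97°.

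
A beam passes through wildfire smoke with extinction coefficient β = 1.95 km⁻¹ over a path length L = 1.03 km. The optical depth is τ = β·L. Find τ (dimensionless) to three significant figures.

τ = β·L = 1.95 × 1.03 = 2.0085.

2.01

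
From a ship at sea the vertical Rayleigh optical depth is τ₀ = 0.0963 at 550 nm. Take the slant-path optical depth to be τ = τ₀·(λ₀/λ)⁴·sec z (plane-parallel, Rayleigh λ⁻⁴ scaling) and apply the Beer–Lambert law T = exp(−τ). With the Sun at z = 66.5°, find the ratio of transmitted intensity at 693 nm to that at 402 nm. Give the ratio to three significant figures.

2.12

Airmass: sec 66.5° = 2.5078.
τ(693 nm) = 0.0963 × (550/693)⁴ × 2.5078 = 0.0963 × 0.3968 × 2.5078 = 0.0958.
τ(402 nm) = 0.0963 × (550/402)⁴ × 2.5078 = 0.0963 × 3.5039 × 2.5078 = 0.8462.
T(693)/T(402) = exp(τ_B − τ_A) = exp(0.7504) = 2.1178.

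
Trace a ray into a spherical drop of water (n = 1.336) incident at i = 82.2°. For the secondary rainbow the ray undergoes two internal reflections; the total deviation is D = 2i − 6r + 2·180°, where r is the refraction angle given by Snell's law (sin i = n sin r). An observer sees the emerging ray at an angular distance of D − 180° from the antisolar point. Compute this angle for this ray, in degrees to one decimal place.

57.2°

sin r = sin 82.2° / 1.336 = 0.9907/1.336 = 0.7416; r = 47.87°.
D = 2·82.2° − 6·47.87° + 2·180° = 164.40° − 287.20° + 360° = 237.20°.
Angle from antisolar point = D − 180° = 57.20°.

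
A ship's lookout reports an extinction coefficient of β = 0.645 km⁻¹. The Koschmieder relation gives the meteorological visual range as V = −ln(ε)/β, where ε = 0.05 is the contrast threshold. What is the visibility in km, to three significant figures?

V = −ln(0.05) / 0.645 = 2.996 / 0.645 = 4.6445 km.

4.64 km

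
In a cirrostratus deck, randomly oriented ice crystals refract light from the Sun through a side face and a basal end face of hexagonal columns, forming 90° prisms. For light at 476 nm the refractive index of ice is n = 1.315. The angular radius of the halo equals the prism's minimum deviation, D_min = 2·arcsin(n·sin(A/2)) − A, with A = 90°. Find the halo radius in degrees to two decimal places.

46.82°

n·sin(A/2) = 1.315 × sin 45° = 1.315 × 0.7071 = 0.9298.
D_min = 2·arcsin(0.9298) − 90° = 2 × 68.411° − 90° = 46.821°.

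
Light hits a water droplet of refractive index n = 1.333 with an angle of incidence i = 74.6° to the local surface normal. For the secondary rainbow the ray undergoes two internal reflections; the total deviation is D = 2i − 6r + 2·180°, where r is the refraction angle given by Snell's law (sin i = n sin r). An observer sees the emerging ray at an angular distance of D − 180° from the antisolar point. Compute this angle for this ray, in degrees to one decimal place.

sin r = sin 74.6° / 1.333 = 0.9641/1.333 = 0.7233; r = 46.32°.
D = 2·74.6° − 6·46.32° + 2·180° = 149.20° − 277.94° + 360° = 231.26°.
Angle from antisolar point = D − 180° = 51.26°.

51.3°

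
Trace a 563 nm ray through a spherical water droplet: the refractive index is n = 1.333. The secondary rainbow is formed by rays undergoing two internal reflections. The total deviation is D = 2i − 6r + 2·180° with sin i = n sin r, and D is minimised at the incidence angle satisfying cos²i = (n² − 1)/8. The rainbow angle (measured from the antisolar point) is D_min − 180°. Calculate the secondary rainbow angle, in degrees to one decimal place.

cos²i = (1.77689 − 1)/8 = 0.09711; i = arccos(0.31163) = 71.843°.
sin r = sin 71.843°/1.333 = 0.71283; r = 45.466°.
D_min = 2·71.843° − 6·45.466° + 360° = 230.891°.
Rainbow angle = D_min − 180° = 50.891°.

50.9°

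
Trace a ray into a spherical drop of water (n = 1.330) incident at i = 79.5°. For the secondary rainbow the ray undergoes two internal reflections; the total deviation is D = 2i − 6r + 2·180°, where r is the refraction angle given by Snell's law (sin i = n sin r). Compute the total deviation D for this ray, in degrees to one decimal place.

233.0°

sin r = sin 79.5° / 1.330 = 0.9833/1.330 = 0.7393; r = 47.67°.
D = 2·79.5° − 6·47.67° + 2·180° = 159.00° − 286.03° + 360° = 232.97°.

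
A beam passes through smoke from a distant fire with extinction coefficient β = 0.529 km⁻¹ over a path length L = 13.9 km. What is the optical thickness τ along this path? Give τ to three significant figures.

7.35

τ = β·L = 0.529 × 13.9 = 7.3531.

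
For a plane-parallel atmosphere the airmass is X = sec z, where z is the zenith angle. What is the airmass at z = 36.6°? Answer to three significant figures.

X = sec z = 1/cos 36.6° = 1/0.8028 = 1.2456.

1.25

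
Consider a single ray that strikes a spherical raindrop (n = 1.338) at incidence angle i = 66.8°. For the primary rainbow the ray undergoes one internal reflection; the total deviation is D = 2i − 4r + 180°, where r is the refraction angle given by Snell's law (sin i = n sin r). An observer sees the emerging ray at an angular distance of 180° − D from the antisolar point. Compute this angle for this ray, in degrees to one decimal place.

sin r = sin 66.8° / 1.338 = 0.9191/1.338 = 0.6869; r = 43.39°.
D = 2·66.8° − 4·43.39° + 180° = 133.60° − 173.56° + 180° = 140.04°.
Angle from antisolar point = 180° − D = 39.96°.

40.0°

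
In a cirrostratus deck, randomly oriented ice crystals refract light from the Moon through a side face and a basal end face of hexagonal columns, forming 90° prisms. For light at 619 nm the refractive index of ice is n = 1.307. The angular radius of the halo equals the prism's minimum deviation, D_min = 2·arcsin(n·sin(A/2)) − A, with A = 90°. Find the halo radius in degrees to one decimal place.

n·sin(A/2) = 1.307 × sin 45° = 1.307 × 0.7071 = 0.9242.
D_min = 2·arcsin(0.9242) − 90° = 2 × 67.546° − 90° = 45.093°.

45.1°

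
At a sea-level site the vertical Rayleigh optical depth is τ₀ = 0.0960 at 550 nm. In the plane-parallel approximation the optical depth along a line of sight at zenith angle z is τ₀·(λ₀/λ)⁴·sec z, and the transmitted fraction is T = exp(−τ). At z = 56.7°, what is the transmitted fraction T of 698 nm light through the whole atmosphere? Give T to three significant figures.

0.935

sec 56.7° = 1.8214.
τ = 0.0960 × (550/698)⁴ × 1.8214 = 0.0960 × 0.3855 × 1.8214 = 0.0674.
T = exp(−0.0674) = 0.9348.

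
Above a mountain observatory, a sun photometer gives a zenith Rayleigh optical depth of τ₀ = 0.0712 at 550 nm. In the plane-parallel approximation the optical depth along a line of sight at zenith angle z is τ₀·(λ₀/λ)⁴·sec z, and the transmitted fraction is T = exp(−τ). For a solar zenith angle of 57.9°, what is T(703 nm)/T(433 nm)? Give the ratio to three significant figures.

Airmass: sec 57.9° = 1.8818.
τ(703 nm) = 0.0712 × (550/703)⁴ × 1.8818 = 0.0712 × 0.3747 × 1.8818 = 0.0502.
τ(433 nm) = 0.0712 × (550/433)⁴ × 1.8818 = 0.0712 × 2.6031 × 1.8818 = 0.3488.
T(703)/T(433) = exp(τ_B − τ_A) = exp(0.2986) = 1.3480.

1.35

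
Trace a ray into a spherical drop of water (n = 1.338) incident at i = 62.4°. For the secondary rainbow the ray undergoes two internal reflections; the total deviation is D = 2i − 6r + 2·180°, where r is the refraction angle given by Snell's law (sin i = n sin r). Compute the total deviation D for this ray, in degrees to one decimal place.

235.9°

sin r = sin 62.4° / 1.338 = 0.8862/1.338 = 0.6623; r = 41.48°.
D = 2·62.4° − 6·41.48° + 2·180° = 124.80° − 248.87° + 360° = 235.93°.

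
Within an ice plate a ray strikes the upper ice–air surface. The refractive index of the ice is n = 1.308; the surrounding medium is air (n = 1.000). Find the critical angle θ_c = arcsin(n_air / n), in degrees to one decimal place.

sin θ_c = n_air / n = 1.000 / 1.308 = 0.7645.
θ_c = arcsin(0.7645) = 49.86°.

49.9°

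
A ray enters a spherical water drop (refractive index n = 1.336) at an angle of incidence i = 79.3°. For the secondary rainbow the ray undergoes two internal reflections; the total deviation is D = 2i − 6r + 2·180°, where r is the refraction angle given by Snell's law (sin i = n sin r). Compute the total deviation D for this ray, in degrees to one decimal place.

234.5°

sin r = sin 79.3° / 1.336 = 0.9826/1.336 = 0.7355; r = 47.35°.
D = 2·79.3° − 6·47.35° + 2·180° = 158.60° − 284.09° + 360° = 234.51°.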